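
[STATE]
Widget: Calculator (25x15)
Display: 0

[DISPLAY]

                        0
┌───┬───┬───┬───┐        
│ 7 │ 8 │ 9 │ ÷ │        
├───┼───┼───┼───┤        
│ 4 │ 5 │ 6 │ × │        
├───┼───┼───┼───┤        
│ 1 │ 2 │ 3 │ - │        
├───┼───┼───┼───┤        
│ 0 │ . │ = │ + │        
├───┼───┼───┼───┤        
│ C │ MC│ MR│ M+│        
└───┴───┴───┴───┘        
                         
                         
                         


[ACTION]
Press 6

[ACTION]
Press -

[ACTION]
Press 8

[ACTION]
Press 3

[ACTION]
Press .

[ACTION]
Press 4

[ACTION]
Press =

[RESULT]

                    -77.4
┌───┬───┬───┬───┐        
│ 7 │ 8 │ 9 │ ÷ │        
├───┼───┼───┼───┤        
│ 4 │ 5 │ 6 │ × │        
├───┼───┼───┼───┤        
│ 1 │ 2 │ 3 │ - │        
├───┼───┼───┼───┤        
│ 0 │ . │ = │ + │        
├───┼───┼───┼───┤        
│ C │ MC│ MR│ M+│        
└───┴───┴───┴───┘        
                         
                         
                         


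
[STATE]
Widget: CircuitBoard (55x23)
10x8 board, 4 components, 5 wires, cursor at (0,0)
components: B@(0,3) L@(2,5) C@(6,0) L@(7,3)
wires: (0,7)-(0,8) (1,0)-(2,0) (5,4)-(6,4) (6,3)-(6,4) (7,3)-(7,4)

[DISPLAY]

   0 1 2 3 4 5 6 7 8 9                                 
0  [.]          B               · ─ ·                  
                                                       
1   ·                                                  
    │                                                  
2   ·                   L                              
                                                       
3                                                      
                                                       
4                                                      
                                                       
5                   ·                                  
                    │                                  
6   C           · ─ ·                                  
                                                       
7               L ─ ·                                  
Cursor: (0,0)                                          
                                                       
                                                       
                                                       
                                                       
                                                       
                                                       


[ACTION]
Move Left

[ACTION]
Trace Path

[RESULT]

   0 1 2 3 4 5 6 7 8 9                                 
0  [.]          B               · ─ ·                  
                                                       
1   ·                                                  
    │                                                  
2   ·                   L                              
                                                       
3                                                      
                                                       
4                                                      
                                                       
5                   ·                                  
                    │                                  
6   C           · ─ ·                                  
                                                       
7               L ─ ·                                  
Cursor: (0,0)  Trace: No connections                   
                                                       
                                                       
                                                       
                                                       
                                                       
                                                       


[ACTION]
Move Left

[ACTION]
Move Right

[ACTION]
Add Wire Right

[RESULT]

   0 1 2 3 4 5 6 7 8 9                                 
0      [.]─ ·   B               · ─ ·                  
                                                       
1   ·                                                  
    │                                                  
2   ·                   L                              
                                                       
3                                                      
                                                       
4                                                      
                                                       
5                   ·                                  
                    │                                  
6   C           · ─ ·                                  
                                                       
7               L ─ ·                                  
Cursor: (0,1)  Trace: No connections                   
                                                       
                                                       
                                                       
                                                       
                                                       
                                                       


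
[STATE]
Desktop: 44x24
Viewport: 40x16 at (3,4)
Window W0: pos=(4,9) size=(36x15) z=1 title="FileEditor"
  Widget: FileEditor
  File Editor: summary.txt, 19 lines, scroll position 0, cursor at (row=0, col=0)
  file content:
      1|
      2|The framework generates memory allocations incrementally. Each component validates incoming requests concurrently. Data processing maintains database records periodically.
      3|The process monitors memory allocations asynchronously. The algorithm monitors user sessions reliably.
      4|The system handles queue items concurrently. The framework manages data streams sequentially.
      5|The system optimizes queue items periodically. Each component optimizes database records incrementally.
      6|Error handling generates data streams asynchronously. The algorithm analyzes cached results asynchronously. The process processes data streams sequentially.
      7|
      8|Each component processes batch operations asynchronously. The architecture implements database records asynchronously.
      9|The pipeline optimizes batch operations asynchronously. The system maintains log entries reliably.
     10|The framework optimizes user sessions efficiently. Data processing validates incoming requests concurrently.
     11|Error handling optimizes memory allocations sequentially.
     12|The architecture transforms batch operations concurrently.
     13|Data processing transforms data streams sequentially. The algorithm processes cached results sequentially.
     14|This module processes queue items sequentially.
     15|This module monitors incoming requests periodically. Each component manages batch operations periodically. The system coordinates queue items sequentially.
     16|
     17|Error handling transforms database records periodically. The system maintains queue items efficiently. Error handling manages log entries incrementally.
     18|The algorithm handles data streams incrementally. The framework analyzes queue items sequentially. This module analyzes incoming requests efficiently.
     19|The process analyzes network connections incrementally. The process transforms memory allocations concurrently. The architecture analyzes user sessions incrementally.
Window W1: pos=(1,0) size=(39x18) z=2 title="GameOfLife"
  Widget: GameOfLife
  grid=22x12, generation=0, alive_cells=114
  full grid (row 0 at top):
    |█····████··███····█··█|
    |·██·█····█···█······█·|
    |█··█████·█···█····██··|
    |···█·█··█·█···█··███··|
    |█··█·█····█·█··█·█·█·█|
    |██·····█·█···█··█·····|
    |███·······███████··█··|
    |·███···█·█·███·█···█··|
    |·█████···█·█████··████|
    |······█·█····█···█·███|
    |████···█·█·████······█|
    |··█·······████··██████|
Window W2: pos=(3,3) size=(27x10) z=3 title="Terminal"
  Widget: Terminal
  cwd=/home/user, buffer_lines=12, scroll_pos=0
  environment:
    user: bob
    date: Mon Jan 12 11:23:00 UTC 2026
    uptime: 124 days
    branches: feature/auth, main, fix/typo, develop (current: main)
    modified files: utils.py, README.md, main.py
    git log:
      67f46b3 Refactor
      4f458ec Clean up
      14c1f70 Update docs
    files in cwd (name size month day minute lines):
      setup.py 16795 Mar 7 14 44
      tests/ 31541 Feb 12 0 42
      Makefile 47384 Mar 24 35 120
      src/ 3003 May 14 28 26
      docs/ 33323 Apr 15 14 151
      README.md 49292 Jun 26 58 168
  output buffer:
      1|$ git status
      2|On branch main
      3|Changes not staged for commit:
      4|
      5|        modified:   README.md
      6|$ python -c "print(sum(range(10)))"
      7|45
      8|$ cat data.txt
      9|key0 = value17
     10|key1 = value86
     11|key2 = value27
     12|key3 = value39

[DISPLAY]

┃ Terminal                ┃         ┃   
┠─────────────────────────┨         ┃   
┃$ git status             ┃         ┃   
┃On branch main           ┃         ┃   
┃Changes not staged for co┃         ┃   
┃                         ┃         ┃   
┃        modified:   READM┃         ┃   
┃$ python -c "print(sum(ra┃         ┃   
┗━━━━━━━━━━━━━━━━━━━━━━━━━┛         ┃   
·····█·█····█···█·███               ┃   
███···█·█·████······█               ┃   
·█·······████··██████               ┃   
                                    ┃   
━━━━━━━━━━━━━━━━━━━━━━━━━━━━━━━━━━━━┛   
 ┃                                 ░┃   
 ┃Each component processes batch op░┃   


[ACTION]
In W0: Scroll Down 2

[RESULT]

┃ Terminal                ┃         ┃   
┠─────────────────────────┨         ┃   
┃$ git status             ┃         ┃   
┃On branch main           ┃         ┃   
┃Changes not staged for co┃         ┃   
┃                         ┃         ┃   
┃        modified:   READM┃         ┃   
┃$ python -c "print(sum(ra┃         ┃   
┗━━━━━━━━━━━━━━━━━━━━━━━━━┛         ┃   
·····█·█····█···█·███               ┃   
███···█·█·████······█               ┃   
·█·······████··██████               ┃   
                                    ┃   
━━━━━━━━━━━━━━━━━━━━━━━━━━━━━━━━━━━━┛   
 ┃The pipeline optimizes batch oper░┃   
 ┃The framework optimizes user sess░┃   


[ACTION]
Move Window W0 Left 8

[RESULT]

┃ Terminal                ┃         ┃   
┠─────────────────────────┨         ┃   
┃$ git status             ┃         ┃   
┃On branch main           ┃         ┃   
┃Changes not staged for co┃         ┃   
┃                         ┃         ┃   
┃        modified:   READM┃         ┃   
┃$ python -c "print(sum(ra┃         ┃   
┗━━━━━━━━━━━━━━━━━━━━━━━━━┛         ┃   
·····█·█····█···█·███               ┃   
███···█·█·████······█               ┃   
·█·······████··██████               ┃   
                                    ┃   
━━━━━━━━━━━━━━━━━━━━━━━━━━━━━━━━━━━━┛   
e pipeline optimizes batch oper░┃       
e framework optimizes user sess░┃       


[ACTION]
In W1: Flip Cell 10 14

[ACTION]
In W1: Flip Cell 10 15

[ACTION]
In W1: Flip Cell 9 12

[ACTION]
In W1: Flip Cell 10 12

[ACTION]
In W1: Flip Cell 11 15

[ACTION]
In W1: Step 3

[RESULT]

┃ Terminal                ┃         ┃   
┠─────────────────────────┨         ┃   
┃$ git status             ┃         ┃   
┃On branch main           ┃         ┃   
┃Changes not staged for co┃         ┃   
┃                         ┃         ┃   
┃        modified:   READM┃         ┃   
┃$ python -c "print(sum(ra┃         ┃   
┗━━━━━━━━━━━━━━━━━━━━━━━━━┛         ┃   
·██···········█···█··               ┃   
█·██·····█···█·█···█·               ┃   
··██····█·····███··█·               ┃   
                                    ┃   
━━━━━━━━━━━━━━━━━━━━━━━━━━━━━━━━━━━━┛   
e pipeline optimizes batch oper░┃       
e framework optimizes user sess░┃       


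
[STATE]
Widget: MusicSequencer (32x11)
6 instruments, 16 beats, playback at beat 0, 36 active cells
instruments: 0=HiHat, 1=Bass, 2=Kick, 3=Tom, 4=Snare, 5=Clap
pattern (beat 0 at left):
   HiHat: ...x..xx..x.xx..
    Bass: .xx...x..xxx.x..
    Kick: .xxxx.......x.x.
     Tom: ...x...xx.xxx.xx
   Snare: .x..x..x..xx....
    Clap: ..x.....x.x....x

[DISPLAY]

      ▼123456789012345          
 HiHat···█··██··█·██··          
  Bass·██···█··███·█··          
  Kick·████·······█·█·          
   Tom···█···██·███·██          
 Snare·█··█··█··██····          
  Clap··█·····█·█····█          
                                
                                
                                
                                


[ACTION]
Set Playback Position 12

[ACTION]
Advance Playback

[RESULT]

      0123456789012▼45          
 HiHat···█··██··█·██··          
  Bass·██···█··███·█··          
  Kick·████·······█·█·          
   Tom···█···██·███·██          
 Snare·█··█··█··██····          
  Clap··█·····█·█····█          
                                
                                
                                
                                


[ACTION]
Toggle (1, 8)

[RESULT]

      0123456789012▼45          
 HiHat···█··██··█·██··          
  Bass·██···█·████·█··          
  Kick·████·······█·█·          
   Tom···█···██·███·██          
 Snare·█··█··█··██····          
  Clap··█·····█·█····█          
                                
                                
                                
                                


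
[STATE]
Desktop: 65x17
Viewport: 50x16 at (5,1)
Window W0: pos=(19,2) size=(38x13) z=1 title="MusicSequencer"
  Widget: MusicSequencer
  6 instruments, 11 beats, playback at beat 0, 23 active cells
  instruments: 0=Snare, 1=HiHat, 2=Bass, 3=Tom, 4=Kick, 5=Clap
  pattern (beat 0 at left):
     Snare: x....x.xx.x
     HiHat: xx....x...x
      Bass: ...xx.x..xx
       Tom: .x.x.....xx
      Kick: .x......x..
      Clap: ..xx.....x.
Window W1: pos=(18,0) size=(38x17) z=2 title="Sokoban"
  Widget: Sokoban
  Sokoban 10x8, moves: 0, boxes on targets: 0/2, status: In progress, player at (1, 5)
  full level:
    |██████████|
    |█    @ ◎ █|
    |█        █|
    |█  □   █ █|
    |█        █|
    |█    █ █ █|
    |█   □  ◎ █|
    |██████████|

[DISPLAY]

             ┃ Sokoban                            
             ┠────────────────────────────────────
             ┃██████████                          
             ┃█    @ ◎ █                          
             ┃█        █                          
             ┃█  □   █ █                          
             ┃█        █                          
             ┃█    █ █ █                          
             ┃█   □  ◎ █                          
             ┃██████████                          
             ┃Moves: 0  0/2                       
             ┃                                    
             ┃                                    
             ┃                                    
             ┃                                    
             ┗━━━━━━━━━━━━━━━━━━━━━━━━━━━━━━━━━━━━


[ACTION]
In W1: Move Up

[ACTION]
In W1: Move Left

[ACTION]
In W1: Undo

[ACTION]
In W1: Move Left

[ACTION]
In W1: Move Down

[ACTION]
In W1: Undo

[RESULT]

             ┃ Sokoban                            
             ┠────────────────────────────────────
             ┃██████████                          
             ┃█   @  ◎ █                          
             ┃█        █                          
             ┃█  □   █ █                          
             ┃█        █                          
             ┃█    █ █ █                          
             ┃█   □  ◎ █                          
             ┃██████████                          
             ┃Moves: 1  0/2                       
             ┃                                    
             ┃                                    
             ┃                                    
             ┃                                    
             ┗━━━━━━━━━━━━━━━━━━━━━━━━━━━━━━━━━━━━


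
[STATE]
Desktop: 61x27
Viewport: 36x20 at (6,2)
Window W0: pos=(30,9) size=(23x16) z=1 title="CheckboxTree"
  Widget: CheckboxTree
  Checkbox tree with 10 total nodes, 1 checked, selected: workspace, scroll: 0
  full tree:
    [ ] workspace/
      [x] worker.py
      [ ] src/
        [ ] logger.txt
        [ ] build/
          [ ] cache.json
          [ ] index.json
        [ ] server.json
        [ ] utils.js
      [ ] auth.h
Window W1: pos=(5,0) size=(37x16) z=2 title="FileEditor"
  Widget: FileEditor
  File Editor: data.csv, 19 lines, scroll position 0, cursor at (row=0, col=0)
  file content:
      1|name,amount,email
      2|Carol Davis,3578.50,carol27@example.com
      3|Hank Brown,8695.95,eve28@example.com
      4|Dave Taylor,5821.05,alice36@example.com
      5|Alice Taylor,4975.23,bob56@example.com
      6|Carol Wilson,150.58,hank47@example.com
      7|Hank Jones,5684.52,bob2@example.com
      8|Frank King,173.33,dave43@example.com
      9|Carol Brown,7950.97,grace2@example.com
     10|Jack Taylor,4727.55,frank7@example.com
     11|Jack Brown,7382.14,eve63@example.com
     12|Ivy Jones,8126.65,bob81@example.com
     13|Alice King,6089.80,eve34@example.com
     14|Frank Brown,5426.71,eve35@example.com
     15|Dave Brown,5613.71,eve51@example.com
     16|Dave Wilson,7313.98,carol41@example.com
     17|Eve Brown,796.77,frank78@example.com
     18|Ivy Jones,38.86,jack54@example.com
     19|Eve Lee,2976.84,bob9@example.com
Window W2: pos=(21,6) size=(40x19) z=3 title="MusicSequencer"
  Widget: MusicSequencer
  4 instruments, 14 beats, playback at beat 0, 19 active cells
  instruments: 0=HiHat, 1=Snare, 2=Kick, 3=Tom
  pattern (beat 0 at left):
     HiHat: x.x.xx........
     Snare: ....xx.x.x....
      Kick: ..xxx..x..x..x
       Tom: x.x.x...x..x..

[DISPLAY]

───────────────────────────────────┨
█ame,amount,email                 ▲┃
Carol Davis,3578.50,carol27@exampl█┃
Hank Brown,8695.95,eve28@example.c░┃
Dave Taylor,582┏━━━━━━━━━━━━━━━━━━━━
Alice Taylor,49┃ MusicSequencer     
Carol Wilson,15┠────────────────────
Hank Jones,5684┃      ▼1234567890123
Frank King,173.┃ HiHat█·█·██········
Carol Brown,795┃ Snare····██·█·█····
Jack Taylor,472┃  Kick··███··█··█··█
Jack Brown,7382┃   Tom█·█·█···█··█··
Ivy Jones,8126.┃                    
━━━━━━━━━━━━━━━┃                    
               ┃                    
               ┃                    
               ┃                    
               ┃                    
               ┃                    
               ┃                    


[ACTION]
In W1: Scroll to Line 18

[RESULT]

───────────────────────────────────┨
Frank King,173.33,dave43@example.c▲┃
Carol Brown,7950.97,grace2@example░┃
Jack Taylor,4727.55,frank7@example░┃
Jack Brown,7382┏━━━━━━━━━━━━━━━━━━━━
Ivy Jones,8126.┃ MusicSequencer     
Alice King,6089┠────────────────────
Frank Brown,542┃      ▼1234567890123
Dave Brown,5613┃ HiHat█·█·██········
Dave Wilson,731┃ Snare····██·█·█····
Eve Brown,796.7┃  Kick··███··█··█··█
Ivy Jones,38.86┃   Tom█·█·█···█··█··
Eve Lee,2976.84┃                    
━━━━━━━━━━━━━━━┃                    
               ┃                    
               ┃                    
               ┃                    
               ┃                    
               ┃                    
               ┃                    


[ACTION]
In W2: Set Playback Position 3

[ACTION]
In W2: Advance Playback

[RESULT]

───────────────────────────────────┨
Frank King,173.33,dave43@example.c▲┃
Carol Brown,7950.97,grace2@example░┃
Jack Taylor,4727.55,frank7@example░┃
Jack Brown,7382┏━━━━━━━━━━━━━━━━━━━━
Ivy Jones,8126.┃ MusicSequencer     
Alice King,6089┠────────────────────
Frank Brown,542┃      0123▼567890123
Dave Brown,5613┃ HiHat█·█·██········
Dave Wilson,731┃ Snare····██·█·█····
Eve Brown,796.7┃  Kick··███··█··█··█
Ivy Jones,38.86┃   Tom█·█·█···█··█··
Eve Lee,2976.84┃                    
━━━━━━━━━━━━━━━┃                    
               ┃                    
               ┃                    
               ┃                    
               ┃                    
               ┃                    
               ┃                    


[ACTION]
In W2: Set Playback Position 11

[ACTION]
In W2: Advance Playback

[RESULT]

───────────────────────────────────┨
Frank King,173.33,dave43@example.c▲┃
Carol Brown,7950.97,grace2@example░┃
Jack Taylor,4727.55,frank7@example░┃
Jack Brown,7382┏━━━━━━━━━━━━━━━━━━━━
Ivy Jones,8126.┃ MusicSequencer     
Alice King,6089┠────────────────────
Frank Brown,542┃      012345678901▼3
Dave Brown,5613┃ HiHat█·█·██········
Dave Wilson,731┃ Snare····██·█·█····
Eve Brown,796.7┃  Kick··███··█··█··█
Ivy Jones,38.86┃   Tom█·█·█···█··█··
Eve Lee,2976.84┃                    
━━━━━━━━━━━━━━━┃                    
               ┃                    
               ┃                    
               ┃                    
               ┃                    
               ┃                    
               ┃                    


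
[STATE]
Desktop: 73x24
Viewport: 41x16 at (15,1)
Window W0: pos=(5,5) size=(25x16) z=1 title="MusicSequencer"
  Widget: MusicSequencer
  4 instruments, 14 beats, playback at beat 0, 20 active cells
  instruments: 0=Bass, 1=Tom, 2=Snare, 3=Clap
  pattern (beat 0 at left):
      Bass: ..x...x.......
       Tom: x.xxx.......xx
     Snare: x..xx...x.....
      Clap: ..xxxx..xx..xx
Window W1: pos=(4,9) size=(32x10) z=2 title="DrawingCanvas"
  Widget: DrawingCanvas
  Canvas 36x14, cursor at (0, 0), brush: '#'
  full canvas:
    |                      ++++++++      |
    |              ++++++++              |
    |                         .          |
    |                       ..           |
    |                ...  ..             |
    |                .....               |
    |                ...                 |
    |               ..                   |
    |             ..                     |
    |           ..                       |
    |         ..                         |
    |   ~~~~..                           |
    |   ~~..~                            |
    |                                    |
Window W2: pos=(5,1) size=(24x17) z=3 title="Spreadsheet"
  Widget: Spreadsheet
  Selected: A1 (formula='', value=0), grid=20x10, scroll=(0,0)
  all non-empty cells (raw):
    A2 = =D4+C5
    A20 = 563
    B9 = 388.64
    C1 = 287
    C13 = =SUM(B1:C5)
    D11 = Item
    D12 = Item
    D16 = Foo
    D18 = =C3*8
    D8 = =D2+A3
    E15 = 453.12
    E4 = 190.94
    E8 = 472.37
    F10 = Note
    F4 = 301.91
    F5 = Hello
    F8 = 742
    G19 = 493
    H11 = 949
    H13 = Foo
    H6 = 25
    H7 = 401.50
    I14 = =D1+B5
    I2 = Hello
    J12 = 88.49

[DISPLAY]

━━━━━━━━━━━━━┓                           
eet          ┃                           
─────────────┨                           
             ┃                           
      B      ┃┓                          
-------------┃┃                          
[0]       0  ┃┨                          
  0       0  ┃┃                          
  0       0  ┃━━━━━━┓                    
  0       0  ┃      ┃                    
  0       0  ┃──────┨                    
  0       0  ┃++++++┃                    
  0       0  ┃      ┃                    
  0       0  ┃ .    ┃                    
  0  388.64  ┃.     ┃                    
  0       0  ┃      ┃                    


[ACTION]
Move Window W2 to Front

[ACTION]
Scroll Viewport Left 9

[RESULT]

━━━━━━━━━━━━━━━━━━━━━━┓                  
 Spreadsheet          ┃                  
──────────────────────┨                  
A1:                   ┃                  
       A       B      ┃┓                 
----------------------┃┃                 
  1      [0]       0  ┃┨                 
  2        0       0  ┃┃                 
  3        0       0  ┃━━━━━━┓           
  4        0       0  ┃      ┃           
  5        0       0  ┃──────┨           
  6        0       0  ┃++++++┃           
  7        0       0  ┃      ┃           
  8        0       0  ┃ .    ┃           
  9        0  388.64  ┃.     ┃           
 10        0       0  ┃      ┃           


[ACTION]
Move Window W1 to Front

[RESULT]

━━━━━━━━━━━━━━━━━━━━━━┓                  
 Spreadsheet          ┃                  
──────────────────────┨                  
A1:                   ┃                  
       A       B      ┃┓                 
----------------------┃┃                 
  1      [0]       0  ┃┨                 
  2        0       0  ┃┃                 
━━━━━━━━━━━━━━━━━━━━━━━━━━━━━┓           
DrawingCanvas                ┃           
─────────────────────────────┨           
                     ++++++++┃           
             ++++++++        ┃           
                        .    ┃           
                      ..     ┃           
               ...  ..       ┃           


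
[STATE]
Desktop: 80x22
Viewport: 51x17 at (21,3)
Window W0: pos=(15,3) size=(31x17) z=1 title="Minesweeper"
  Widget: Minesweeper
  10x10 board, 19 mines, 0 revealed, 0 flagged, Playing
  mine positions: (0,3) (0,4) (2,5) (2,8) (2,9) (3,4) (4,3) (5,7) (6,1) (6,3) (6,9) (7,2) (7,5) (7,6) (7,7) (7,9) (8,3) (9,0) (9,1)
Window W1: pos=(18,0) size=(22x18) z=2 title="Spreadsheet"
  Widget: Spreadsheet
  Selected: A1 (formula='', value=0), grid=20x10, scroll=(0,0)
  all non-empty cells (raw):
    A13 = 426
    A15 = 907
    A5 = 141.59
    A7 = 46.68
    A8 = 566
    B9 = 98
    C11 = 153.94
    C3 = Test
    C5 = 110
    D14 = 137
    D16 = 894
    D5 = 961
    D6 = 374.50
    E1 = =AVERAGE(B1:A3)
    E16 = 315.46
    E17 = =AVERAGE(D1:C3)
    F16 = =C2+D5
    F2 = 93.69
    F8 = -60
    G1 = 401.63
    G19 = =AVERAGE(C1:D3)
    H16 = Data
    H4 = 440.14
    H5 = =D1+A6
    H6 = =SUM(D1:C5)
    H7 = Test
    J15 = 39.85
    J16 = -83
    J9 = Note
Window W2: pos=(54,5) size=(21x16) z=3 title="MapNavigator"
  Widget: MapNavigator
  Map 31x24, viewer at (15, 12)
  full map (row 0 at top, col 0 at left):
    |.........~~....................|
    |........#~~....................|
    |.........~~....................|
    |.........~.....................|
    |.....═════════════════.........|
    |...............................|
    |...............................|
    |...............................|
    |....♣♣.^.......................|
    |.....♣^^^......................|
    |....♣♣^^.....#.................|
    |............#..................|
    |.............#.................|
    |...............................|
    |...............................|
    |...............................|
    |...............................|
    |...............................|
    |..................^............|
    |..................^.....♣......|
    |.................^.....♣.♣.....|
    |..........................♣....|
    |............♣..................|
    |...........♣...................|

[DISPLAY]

:                 ┃━━━━━┓                          
     A       B    ┃     ┃                          
------------------┃─────┨        ┏━━━━━━━━━━━━━━━━━
1      [0]       0┃     ┃        ┃ MapNavigator    
2        0       0┃     ┃        ┠─────────────────
3        0       0┃     ┃        ┃.................
4        0       0┃     ┃        ┃.................
5   141.59       0┃     ┃        ┃.^...............
6        0       0┃     ┃        ┃^^^..............
7    46.68       0┃     ┃        ┃^^.....#.........
8      566       0┃     ┃        ┃......#..........
9        0      98┃     ┃        ┃.......#.@.......
0        0       0┃     ┃        ┃.................
1        0       0┃     ┃        ┃.................
━━━━━━━━━━━━━━━━━━┛     ┃        ┃.................
                        ┃        ┃.................
━━━━━━━━━━━━━━━━━━━━━━━━┛        ┃.................


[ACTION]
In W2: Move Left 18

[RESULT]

:                 ┃━━━━━┓                          
     A       B    ┃     ┃                          
------------------┃─────┨        ┏━━━━━━━━━━━━━━━━━
1      [0]       0┃     ┃        ┃ MapNavigator    
2        0       0┃     ┃        ┠─────────────────
3        0       0┃     ┃        ┃         ........
4        0       0┃     ┃        ┃         ........
5   141.59       0┃     ┃        ┃         ....♣♣.^
6        0       0┃     ┃        ┃         .....♣^^
7    46.68       0┃     ┃        ┃         ....♣♣^^
8      566       0┃     ┃        ┃         ........
9        0      98┃     ┃        ┃         @.......
0        0       0┃     ┃        ┃         ........
1        0       0┃     ┃        ┃         ........
━━━━━━━━━━━━━━━━━━┛     ┃        ┃         ........
                        ┃        ┃         ........
━━━━━━━━━━━━━━━━━━━━━━━━┛        ┃         ........


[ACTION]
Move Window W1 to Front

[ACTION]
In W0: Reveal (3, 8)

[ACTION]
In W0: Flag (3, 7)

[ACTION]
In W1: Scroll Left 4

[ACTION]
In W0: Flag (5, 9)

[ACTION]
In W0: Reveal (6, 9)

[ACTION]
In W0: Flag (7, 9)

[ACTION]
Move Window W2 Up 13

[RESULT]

:                 ┃━━━━━┓        ┃         ........
     A       B    ┃     ┃        ┃         ........
------------------┃─────┨        ┃         ....♣♣.^
1      [0]       0┃     ┃        ┃         .....♣^^
2        0       0┃     ┃        ┃         ....♣♣^^
3        0       0┃     ┃        ┃         ........
4        0       0┃     ┃        ┃         @.......
5   141.59       0┃     ┃        ┃         ........
6        0       0┃     ┃        ┃         ........
7    46.68       0┃     ┃        ┃         ........
8      566       0┃     ┃        ┃         ........
9        0      98┃     ┃        ┃         ........
0        0       0┃     ┃        ┗━━━━━━━━━━━━━━━━━
1        0       0┃     ┃                          
━━━━━━━━━━━━━━━━━━┛     ┃                          
                        ┃                          
━━━━━━━━━━━━━━━━━━━━━━━━┛                          


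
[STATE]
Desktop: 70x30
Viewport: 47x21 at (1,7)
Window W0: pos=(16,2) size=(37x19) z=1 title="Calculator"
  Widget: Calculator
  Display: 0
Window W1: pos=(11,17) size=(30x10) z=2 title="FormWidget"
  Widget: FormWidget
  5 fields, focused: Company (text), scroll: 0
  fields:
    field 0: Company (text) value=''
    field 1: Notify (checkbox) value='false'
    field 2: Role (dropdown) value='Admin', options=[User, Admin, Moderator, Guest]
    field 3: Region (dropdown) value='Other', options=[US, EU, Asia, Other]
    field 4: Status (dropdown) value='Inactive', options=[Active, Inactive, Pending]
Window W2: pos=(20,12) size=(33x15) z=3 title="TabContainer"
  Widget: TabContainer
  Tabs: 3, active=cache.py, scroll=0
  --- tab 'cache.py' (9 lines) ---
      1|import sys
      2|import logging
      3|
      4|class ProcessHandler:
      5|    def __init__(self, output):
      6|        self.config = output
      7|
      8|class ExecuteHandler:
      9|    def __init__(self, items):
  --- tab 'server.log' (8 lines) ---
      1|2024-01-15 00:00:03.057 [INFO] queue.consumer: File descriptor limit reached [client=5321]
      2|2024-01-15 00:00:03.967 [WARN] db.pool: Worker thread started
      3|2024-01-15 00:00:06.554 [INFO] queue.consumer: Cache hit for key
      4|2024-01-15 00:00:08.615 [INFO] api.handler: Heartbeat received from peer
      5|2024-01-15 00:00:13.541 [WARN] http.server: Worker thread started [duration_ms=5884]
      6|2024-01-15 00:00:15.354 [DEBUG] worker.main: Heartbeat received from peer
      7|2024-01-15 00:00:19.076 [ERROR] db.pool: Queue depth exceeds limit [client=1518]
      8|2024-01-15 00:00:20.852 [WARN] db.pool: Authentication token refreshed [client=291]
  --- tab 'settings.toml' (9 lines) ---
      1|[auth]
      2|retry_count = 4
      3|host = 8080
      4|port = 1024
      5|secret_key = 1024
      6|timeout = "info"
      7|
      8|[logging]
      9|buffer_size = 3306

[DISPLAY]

               ┃│ 7 │ 8 │ 9 │ ÷ │              
               ┃├───┼───┼───┼───┤              
               ┃│ 4 │ 5 │ 6 │ × │              
               ┃├───┼───┼───┼───┤              
               ┃│ 1 │ 2 │ 3 │ - │              
               ┃├──┏━━━━━━━━━━━━━━━━━━━━━━━━━━━
               ┃│ 0┃ TabContainer              
               ┃├──┠───────────────────────────
               ┃│ C┃[cache.py]│ server.log │ se
               ┃└──┃───────────────────────────
          ┏━━━━━━━━┃import sys                 
          ┃ FormWid┃import logging             
          ┠────────┃                           
          ┃> Compan┃class ProcessHandler:      
          ┃  Notify┃    def __init__(self, outp
          ┃  Role: ┃        self.config = outpu
          ┃  Region┃                           
          ┃  Status┃class ExecuteHandler:      
          ┃        ┃    def __init__(self, item
          ┗━━━━━━━━┗━━━━━━━━━━━━━━━━━━━━━━━━━━━
                                               


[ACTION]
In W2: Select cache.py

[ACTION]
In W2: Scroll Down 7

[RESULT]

               ┃│ 7 │ 8 │ 9 │ ÷ │              
               ┃├───┼───┼───┼───┤              
               ┃│ 4 │ 5 │ 6 │ × │              
               ┃├───┼───┼───┼───┤              
               ┃│ 1 │ 2 │ 3 │ - │              
               ┃├──┏━━━━━━━━━━━━━━━━━━━━━━━━━━━
               ┃│ 0┃ TabContainer              
               ┃├──┠───────────────────────────
               ┃│ C┃[cache.py]│ server.log │ se
               ┃└──┃───────────────────────────
          ┏━━━━━━━━┃class ExecuteHandler:      
          ┃ FormWid┃    def __init__(self, item
          ┠────────┃                           
          ┃> Compan┃                           
          ┃  Notify┃                           
          ┃  Role: ┃                           
          ┃  Region┃                           
          ┃  Status┃                           
          ┃        ┃                           
          ┗━━━━━━━━┗━━━━━━━━━━━━━━━━━━━━━━━━━━━
                                               


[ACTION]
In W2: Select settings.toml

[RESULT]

               ┃│ 7 │ 8 │ 9 │ ÷ │              
               ┃├───┼───┼───┼───┤              
               ┃│ 4 │ 5 │ 6 │ × │              
               ┃├───┼───┼───┼───┤              
               ┃│ 1 │ 2 │ 3 │ - │              
               ┃├──┏━━━━━━━━━━━━━━━━━━━━━━━━━━━
               ┃│ 0┃ TabContainer              
               ┃├──┠───────────────────────────
               ┃│ C┃ cache.py │ server.log │[se
               ┃└──┃───────────────────────────
          ┏━━━━━━━━┃[auth]                     
          ┃ FormWid┃retry_count = 4            
          ┠────────┃host = 8080                
          ┃> Compan┃port = 1024                
          ┃  Notify┃secret_key = 1024          
          ┃  Role: ┃timeout = "info"           
          ┃  Region┃                           
          ┃  Status┃[logging]                  
          ┃        ┃buffer_size = 3306         
          ┗━━━━━━━━┗━━━━━━━━━━━━━━━━━━━━━━━━━━━
                                               
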